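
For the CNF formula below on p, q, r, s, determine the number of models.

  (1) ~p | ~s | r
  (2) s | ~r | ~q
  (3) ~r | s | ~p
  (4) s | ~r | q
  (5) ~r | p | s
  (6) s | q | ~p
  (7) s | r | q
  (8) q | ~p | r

8

There are 2^4 = 16 truth assignments over (p, q, r, s).
Check each against the 8 clauses (columns in the order p, q, r, s):
  F F F F  ✗ fails (s | r | q)
  F F F T  ✓ satisfies all
  F F T F  ✗ fails (s | ~r | q)
  F F T T  ✓ satisfies all
  F T F F  ✓ satisfies all
  F T F T  ✓ satisfies all
  F T T F  ✗ fails (s | ~r | ~q)
  F T T T  ✓ satisfies all
  T F F F  ✗ fails (s | q | ~p)
  T F F T  ✗ fails (~p | ~s | r)
  T F T F  ✗ fails (~r | s | ~p)
  T F T T  ✓ satisfies all
  T T F F  ✓ satisfies all
  T T F T  ✗ fails (~p | ~s | r)
  T T T F  ✗ fails (s | ~r | ~q)
  T T T T  ✓ satisfies all
8 of the 16 rows are models.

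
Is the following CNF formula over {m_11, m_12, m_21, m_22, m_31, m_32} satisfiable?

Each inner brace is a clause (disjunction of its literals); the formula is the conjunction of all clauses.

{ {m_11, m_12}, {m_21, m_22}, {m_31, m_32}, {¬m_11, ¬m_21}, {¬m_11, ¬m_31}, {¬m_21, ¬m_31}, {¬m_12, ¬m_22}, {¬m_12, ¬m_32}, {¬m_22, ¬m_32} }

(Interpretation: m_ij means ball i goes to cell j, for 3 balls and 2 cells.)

Unsatisfiable

Case m_11 = True:
The clause (¬m_21) is unit, so m_21 = False.
The clause (m_22) is unit, so m_22 = True.
The clause (¬m_31) is unit, so m_31 = False.
The clause (m_32) is unit, so m_32 = True.
But (¬m_32) is also a unit clause — contradiction.
Backtrack on m_11: now try m_11 = False.
The clause (m_12) is unit, so m_12 = True.
The clause (¬m_22) is unit, so m_22 = False.
The clause (m_21) is unit, so m_21 = True.
The clause (¬m_31) is unit, so m_31 = False.
The clause (m_32) is unit, so m_32 = True.
But (¬m_32) is also a unit clause — contradiction.
Both values of m_11 lead to a conflict.
No assignment satisfies every clause.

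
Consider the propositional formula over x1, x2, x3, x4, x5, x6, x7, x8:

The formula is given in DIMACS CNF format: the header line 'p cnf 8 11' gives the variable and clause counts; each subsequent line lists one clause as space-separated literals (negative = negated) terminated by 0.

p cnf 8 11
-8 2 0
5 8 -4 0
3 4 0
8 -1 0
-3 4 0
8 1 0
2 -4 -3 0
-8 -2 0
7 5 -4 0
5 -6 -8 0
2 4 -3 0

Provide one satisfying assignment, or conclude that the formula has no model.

UNSATISFIABLE

Suppose x8 = False.
(¬x1) alone gives x1 = False.
Now (x1) is unsatisfied and unit — conflict.
Undo x8 and try x8 = True.
(x2) alone gives x2 = True.
Now (¬x2) is unsatisfied and unit — conflict.
Both values of x8 lead to a conflict.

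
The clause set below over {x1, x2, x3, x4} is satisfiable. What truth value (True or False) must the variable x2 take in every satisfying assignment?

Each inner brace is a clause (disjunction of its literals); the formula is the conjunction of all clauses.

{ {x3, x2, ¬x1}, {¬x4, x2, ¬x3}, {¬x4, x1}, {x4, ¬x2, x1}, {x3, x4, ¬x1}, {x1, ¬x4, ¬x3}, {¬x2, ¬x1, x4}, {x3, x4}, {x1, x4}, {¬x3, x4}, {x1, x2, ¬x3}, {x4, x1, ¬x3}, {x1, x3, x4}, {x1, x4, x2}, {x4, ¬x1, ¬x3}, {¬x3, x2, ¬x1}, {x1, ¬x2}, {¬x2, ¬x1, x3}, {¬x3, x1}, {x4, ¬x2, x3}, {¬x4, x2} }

Suppose x2 = False.
(¬x4) alone gives x4 = False.
(x3) alone gives x3 = True.
But (¬x3) is also a unit clause — contradiction.
So every satisfying assignment has x2 = True.

True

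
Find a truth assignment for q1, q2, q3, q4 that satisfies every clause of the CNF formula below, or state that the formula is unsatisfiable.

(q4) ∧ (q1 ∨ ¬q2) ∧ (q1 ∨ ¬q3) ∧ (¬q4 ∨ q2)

q1: True; q2: True; q3: True; q4: True

The clause (q4) is unit, so q4 = True.
The clause (q2) is unit, so q2 = True.
The clause (q1) is unit, so q1 = True.
No clause remains; q3 is free.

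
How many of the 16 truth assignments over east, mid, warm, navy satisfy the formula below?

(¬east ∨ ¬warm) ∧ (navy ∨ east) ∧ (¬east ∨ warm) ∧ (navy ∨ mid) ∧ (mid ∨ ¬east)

4

There are 2^4 = 16 truth assignments over (east, mid, warm, navy).
Check each against the 5 clauses (columns in the order east, mid, warm, navy):
  F F F F  ✗ fails (navy ∨ east)
  F F F T  ✓ satisfies all
  F F T F  ✗ fails (navy ∨ east)
  F F T T  ✓ satisfies all
  F T F F  ✗ fails (navy ∨ east)
  F T F T  ✓ satisfies all
  F T T F  ✗ fails (navy ∨ east)
  F T T T  ✓ satisfies all
  T F F F  ✗ fails (¬east ∨ warm)
  T F F T  ✗ fails (¬east ∨ warm)
  T F T F  ✗ fails (¬east ∨ ¬warm)
  T F T T  ✗ fails (¬east ∨ ¬warm)
  T T F F  ✗ fails (¬east ∨ warm)
  T T F T  ✗ fails (¬east ∨ warm)
  T T T F  ✗ fails (¬east ∨ ¬warm)
  T T T T  ✗ fails (¬east ∨ ¬warm)
4 of the 16 rows are models.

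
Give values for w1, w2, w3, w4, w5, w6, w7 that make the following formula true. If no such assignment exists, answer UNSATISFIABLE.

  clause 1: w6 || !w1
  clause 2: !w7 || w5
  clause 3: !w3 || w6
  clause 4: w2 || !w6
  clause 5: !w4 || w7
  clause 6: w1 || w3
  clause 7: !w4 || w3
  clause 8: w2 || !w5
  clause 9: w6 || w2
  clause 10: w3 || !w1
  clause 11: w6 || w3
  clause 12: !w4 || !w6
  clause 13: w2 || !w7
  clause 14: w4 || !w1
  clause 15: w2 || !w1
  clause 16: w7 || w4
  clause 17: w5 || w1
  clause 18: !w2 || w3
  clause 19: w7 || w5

w1 ↦ false, w2 ↦ true, w3 ↦ true, w4 ↦ false, w5 ↦ true, w6 ↦ true, w7 ↦ true

Try w6 = true.
The clause (w2) is unit, so w2 = true.
The clause (!w4) is unit, so w4 = false.
The clause (!w1) is unit, so w1 = false.
The clause (w3) is unit, so w3 = true.
The clause (w7) is unit, so w7 = true.
The clause (w5) is unit, so w5 = true.
All clauses are satisfied.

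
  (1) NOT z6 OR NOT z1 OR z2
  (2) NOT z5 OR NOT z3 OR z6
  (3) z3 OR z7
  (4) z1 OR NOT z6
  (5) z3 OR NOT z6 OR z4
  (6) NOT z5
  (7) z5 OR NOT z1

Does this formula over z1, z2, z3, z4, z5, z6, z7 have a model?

Yes, satisfiable

From the singleton clause (NOT z5), z5 = false.
From the singleton clause (NOT z1), z1 = false.
From the singleton clause (NOT z6), z6 = false.
Branch on z3: set z3 = true.
All clauses hold; z2, z4, z7 can take either value.
A satisfying assignment: z1=false; z2=false; z3=true; z4=true; z5=false; z6=false; z7=false.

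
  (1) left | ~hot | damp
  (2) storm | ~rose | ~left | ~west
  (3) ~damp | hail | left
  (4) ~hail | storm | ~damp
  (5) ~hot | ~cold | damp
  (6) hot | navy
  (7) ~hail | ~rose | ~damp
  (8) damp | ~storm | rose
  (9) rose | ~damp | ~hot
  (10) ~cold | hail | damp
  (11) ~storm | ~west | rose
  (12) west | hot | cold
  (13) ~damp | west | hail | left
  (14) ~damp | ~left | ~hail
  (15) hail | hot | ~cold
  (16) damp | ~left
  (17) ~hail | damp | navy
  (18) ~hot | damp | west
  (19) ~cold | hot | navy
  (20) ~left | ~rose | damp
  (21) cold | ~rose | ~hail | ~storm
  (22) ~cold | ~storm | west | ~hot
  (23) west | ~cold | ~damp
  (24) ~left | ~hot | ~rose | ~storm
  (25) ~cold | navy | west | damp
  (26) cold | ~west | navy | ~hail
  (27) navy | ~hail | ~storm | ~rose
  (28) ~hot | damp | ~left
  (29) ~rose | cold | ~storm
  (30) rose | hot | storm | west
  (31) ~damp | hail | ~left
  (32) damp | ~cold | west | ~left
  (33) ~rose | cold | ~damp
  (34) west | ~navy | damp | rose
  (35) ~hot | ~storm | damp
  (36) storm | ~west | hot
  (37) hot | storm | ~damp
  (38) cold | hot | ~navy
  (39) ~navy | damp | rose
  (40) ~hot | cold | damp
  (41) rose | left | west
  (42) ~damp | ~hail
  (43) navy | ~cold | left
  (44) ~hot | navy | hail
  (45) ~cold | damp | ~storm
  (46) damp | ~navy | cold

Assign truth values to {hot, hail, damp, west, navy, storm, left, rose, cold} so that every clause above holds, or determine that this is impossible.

hot=0; hail=1; damp=0; west=0; navy=1; storm=0; left=0; rose=1; cold=1

Try hot = 0.
The clause (navy) is unit, so navy = 1.
The clause (cold) is unit, so cold = 1.
The clause (hail) is unit, so hail = 1.
The clause (~damp) is unit, so damp = 0.
The clause (~left) is unit, so left = 0.
The clause (rose) is unit, so rose = 1.
The clause (~storm) is unit, so storm = 0.
The clause (~west) is unit, so west = 0.
Every clause now holds.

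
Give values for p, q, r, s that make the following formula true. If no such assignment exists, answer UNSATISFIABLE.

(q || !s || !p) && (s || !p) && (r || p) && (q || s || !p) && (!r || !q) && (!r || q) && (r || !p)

Try s = true.
Try q = true.
Unit clause (!r) forces r = false.
Unit clause (p) forces p = true.
Now (!p) is unsatisfied and unit — conflict.
Backtrack on q: now try q = false.
Unit clause (!p) forces p = false.
Unit clause (r) forces r = true.
Now (!r) is unsatisfied and unit — conflict.
Both values of q lead to a conflict.
Backtrack on s: now try s = false.
Unit clause (!p) forces p = false.
Unit clause (r) forces r = true.
Unit clause (!q) forces q = false.
Now (q) is unsatisfied and unit — conflict.
Both values of s lead to a conflict.

UNSATISFIABLE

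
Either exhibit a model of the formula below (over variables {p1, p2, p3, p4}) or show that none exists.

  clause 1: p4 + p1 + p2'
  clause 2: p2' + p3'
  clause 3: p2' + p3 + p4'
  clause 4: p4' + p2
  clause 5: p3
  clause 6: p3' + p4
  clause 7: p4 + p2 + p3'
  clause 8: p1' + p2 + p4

From the singleton clause (p3), p3 = 1.
From the singleton clause (p2'), p2 = 0.
From the singleton clause (p4'), p4 = 0.
But (p4) is also a unit clause — contradiction.

UNSATISFIABLE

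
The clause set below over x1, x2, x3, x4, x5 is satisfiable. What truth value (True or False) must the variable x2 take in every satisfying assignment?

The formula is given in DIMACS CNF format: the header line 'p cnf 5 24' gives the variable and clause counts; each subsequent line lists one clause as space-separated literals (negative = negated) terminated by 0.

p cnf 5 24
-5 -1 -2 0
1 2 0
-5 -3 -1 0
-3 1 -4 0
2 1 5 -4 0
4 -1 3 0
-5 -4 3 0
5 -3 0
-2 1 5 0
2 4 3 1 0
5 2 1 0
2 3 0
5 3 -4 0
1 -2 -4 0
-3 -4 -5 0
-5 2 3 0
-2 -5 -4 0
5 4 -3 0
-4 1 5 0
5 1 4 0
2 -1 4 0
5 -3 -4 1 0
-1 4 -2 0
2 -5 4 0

Suppose x2 = False.
From the singleton clause (x1), x1 = True.
From the singleton clause (x3), x3 = True.
From the singleton clause (¬x5), x5 = False.
That conflicts with the unit clause (x5).
So every satisfying assignment has x2 = True.

True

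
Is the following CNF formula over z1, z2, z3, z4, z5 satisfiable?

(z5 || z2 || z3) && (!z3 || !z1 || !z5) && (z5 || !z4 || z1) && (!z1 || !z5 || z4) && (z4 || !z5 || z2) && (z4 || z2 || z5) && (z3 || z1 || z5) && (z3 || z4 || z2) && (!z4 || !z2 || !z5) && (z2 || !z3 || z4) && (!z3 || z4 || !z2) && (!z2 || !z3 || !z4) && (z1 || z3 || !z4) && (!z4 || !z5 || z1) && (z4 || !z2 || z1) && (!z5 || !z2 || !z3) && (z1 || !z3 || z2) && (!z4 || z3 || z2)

Case z5 = false:
Case z2 = false:
From the singleton clause (z3), z3 = true.
From the singleton clause (z4), z4 = true.
From the singleton clause (z1), z1 = true.
All clauses are satisfied.
A satisfying assignment: z1 ↦ true; z2 ↦ false; z3 ↦ true; z4 ↦ true; z5 ↦ false.

Satisfiable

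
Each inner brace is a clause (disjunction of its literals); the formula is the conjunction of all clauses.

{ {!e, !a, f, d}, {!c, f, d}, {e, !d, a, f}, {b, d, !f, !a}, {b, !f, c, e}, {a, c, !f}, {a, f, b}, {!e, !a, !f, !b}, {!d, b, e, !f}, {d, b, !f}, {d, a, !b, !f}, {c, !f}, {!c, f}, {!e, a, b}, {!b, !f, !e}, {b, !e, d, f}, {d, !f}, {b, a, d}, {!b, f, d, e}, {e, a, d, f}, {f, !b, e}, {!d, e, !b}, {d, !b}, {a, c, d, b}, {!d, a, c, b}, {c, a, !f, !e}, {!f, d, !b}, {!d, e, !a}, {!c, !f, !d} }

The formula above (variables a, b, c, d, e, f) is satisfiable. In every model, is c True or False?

False

Suppose c = true.
From the singleton clause (f), f = true.
From the singleton clause (d), d = true.
That conflicts with the unit clause (!d).
So every satisfying assignment has c = False.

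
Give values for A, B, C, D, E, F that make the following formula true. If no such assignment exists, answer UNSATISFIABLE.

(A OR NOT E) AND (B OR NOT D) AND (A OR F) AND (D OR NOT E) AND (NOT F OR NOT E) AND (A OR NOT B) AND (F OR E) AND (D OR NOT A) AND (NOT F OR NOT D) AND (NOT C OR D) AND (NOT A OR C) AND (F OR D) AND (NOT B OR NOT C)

Suppose A = false.
Unit clause (NOT E) forces E = false.
Unit clause (F) forces F = true.
Unit clause (NOT B) forces B = false.
Unit clause (NOT D) forces D = false.
Unit clause (NOT C) forces C = false.
All clauses are satisfied.

A ↦ false, B ↦ false, C ↦ false, D ↦ false, E ↦ false, F ↦ true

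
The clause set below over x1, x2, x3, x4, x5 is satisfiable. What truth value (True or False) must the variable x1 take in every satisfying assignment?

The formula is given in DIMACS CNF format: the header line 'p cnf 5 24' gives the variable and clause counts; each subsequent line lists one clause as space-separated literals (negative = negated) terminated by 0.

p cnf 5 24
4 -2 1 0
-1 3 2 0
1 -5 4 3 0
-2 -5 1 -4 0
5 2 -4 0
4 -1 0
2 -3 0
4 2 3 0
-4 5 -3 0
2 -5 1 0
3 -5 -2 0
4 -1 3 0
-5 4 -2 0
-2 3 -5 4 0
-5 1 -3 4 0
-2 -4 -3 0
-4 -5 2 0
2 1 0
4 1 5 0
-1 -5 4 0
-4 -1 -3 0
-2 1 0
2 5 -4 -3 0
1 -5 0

Suppose x1 = False.
Unit clause (x2) forces x2 = True.
Now (¬x2) is unsatisfied and unit — conflict.
So every satisfying assignment has x1 = True.

True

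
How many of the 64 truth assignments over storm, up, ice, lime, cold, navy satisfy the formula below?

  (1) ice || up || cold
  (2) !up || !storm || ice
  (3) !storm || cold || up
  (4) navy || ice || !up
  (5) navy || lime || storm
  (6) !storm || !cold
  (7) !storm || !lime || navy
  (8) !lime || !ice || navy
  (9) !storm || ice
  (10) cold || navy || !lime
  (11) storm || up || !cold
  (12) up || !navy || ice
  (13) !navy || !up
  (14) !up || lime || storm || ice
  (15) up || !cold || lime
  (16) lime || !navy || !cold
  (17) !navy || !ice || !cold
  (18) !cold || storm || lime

3

There are 2^6 = 64 truth assignments over (storm, up, ice, lime, cold, navy).
Split on storm. With storm = true, the clauses containing storm are satisfied and !storm drops from the rest; 1 of the 2^5 = 32 assignments to the other variables satisfy what remains.
With storm = false, by the same count on the reduced clause set, 2 assignments work.
(One model: storm=F, up=F, ice=T, lime=F, cold=F, navy=T.)
Total: 1 + 2 = 3.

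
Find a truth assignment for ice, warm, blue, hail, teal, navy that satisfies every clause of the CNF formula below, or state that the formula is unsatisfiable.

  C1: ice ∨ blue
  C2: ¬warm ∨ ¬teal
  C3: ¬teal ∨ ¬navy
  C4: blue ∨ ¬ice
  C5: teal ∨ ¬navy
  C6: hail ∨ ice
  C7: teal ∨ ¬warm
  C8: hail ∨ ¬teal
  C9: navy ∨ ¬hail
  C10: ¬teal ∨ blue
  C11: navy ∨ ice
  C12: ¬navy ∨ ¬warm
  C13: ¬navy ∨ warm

ice ↦ True; warm ↦ False; blue ↦ True; hail ↦ False; teal ↦ False; navy ↦ False

Branch on ice: set ice = True.
(blue) alone gives blue = True.
Branch on warm: set warm = False.
(¬navy) alone gives navy = False.
(¬hail) alone gives hail = False.
(¬teal) alone gives teal = False.
All clauses are satisfied.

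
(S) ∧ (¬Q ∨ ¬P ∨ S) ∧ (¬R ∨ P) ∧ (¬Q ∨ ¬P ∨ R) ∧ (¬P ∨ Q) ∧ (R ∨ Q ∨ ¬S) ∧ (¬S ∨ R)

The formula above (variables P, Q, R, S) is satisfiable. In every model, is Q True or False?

True

Suppose Q = False.
(S) alone gives S = True.
(¬P) alone gives P = False.
(¬R) alone gives R = False.
Now (R) is unsatisfied and unit — conflict.
So every satisfying assignment has Q = True.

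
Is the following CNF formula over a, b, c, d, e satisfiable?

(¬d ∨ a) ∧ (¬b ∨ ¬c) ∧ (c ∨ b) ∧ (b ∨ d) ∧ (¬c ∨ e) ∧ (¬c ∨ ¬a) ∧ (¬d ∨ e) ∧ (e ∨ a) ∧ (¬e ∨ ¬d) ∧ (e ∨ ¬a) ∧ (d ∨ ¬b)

Try d = False.
(b) alone gives b = True.
Now (¬b) is unsatisfied and unit — conflict.
Backtrack on d: now try d = True.
(a) alone gives a = True.
(¬c) alone gives c = False.
(b) alone gives b = True.
(e) alone gives e = True.
Now (¬e) is unsatisfied and unit — conflict.
Neither d = True nor d = False works.
No assignment satisfies every clause.

No, unsatisfiable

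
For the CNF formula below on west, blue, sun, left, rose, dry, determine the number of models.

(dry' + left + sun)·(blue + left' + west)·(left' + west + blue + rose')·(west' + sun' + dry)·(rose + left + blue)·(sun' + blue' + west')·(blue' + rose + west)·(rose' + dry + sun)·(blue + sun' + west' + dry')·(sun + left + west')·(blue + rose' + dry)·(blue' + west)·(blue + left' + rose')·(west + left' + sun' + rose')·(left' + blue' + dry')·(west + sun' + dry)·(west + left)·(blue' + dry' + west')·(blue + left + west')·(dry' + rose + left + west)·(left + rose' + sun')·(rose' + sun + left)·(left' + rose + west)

3

There are 2^6 = 64 truth assignments over (west, blue, sun, left, rose, dry).
Split on left. With left = 1, the clauses containing left are satisfied and left' drops from the rest; 3 of the 2^5 = 32 assignments to the other variables satisfy what remains.
With left = 0, by the same count on the reduced clause set, 0 assignments work.
(One model: west=T, blue=F, sun=F, left=T, rose=F, dry=F.)
Total: 3 + 0 = 3.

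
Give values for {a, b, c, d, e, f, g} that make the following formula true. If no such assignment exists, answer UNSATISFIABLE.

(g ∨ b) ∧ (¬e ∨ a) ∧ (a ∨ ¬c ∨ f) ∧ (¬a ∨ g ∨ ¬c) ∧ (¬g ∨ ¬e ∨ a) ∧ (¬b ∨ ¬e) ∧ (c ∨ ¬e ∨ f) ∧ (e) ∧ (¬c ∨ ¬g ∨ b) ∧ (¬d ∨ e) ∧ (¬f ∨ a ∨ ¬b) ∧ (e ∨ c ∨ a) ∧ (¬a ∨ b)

UNSATISFIABLE

The clause (e) is unit, so e = True.
The clause (a) is unit, so a = True.
The clause (¬b) is unit, so b = False.
Now (b) is unsatisfied and unit — conflict.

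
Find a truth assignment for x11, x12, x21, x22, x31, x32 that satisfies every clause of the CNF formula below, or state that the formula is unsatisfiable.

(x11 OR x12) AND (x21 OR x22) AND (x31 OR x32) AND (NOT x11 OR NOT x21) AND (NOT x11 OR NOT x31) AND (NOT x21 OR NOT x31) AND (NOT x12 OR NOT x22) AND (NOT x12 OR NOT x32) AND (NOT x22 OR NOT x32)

UNSATISFIABLE

Branch on x11: set x11 = true.
Unit clause (NOT x21) forces x21 = false.
Unit clause (x22) forces x22 = true.
Unit clause (NOT x31) forces x31 = false.
Unit clause (x32) forces x32 = true.
That conflicts with the unit clause (NOT x32).
So x11 must be the other value — set x11 = false.
Unit clause (x12) forces x12 = true.
Unit clause (NOT x22) forces x22 = false.
Unit clause (x21) forces x21 = true.
Unit clause (NOT x31) forces x31 = false.
Unit clause (x32) forces x32 = true.
That conflicts with the unit clause (NOT x32).
Either choice for x11 ends in contradiction.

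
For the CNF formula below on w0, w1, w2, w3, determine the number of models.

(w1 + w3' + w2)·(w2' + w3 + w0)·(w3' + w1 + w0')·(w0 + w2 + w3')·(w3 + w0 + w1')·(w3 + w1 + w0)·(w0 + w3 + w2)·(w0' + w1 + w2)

There are 2^4 = 16 truth assignments over (w0, w1, w2, w3).
Check each against the 8 clauses (columns in the order w0, w1, w2, w3):
  F F F F  ✗ fails (w3 + w1 + w0)
  F F F T  ✗ fails (w1 + w3' + w2)
  F F T F  ✗ fails (w2' + w3 + w0)
  F F T T  ✓ satisfies all
  F T F F  ✗ fails (w3 + w0 + w1')
  F T F T  ✗ fails (w0 + w2 + w3')
  F T T F  ✗ fails (w2' + w3 + w0)
  F T T T  ✓ satisfies all
  T F F F  ✗ fails (w0' + w1 + w2)
  T F F T  ✗ fails (w1 + w3' + w2)
  T F T F  ✓ satisfies all
  T F T T  ✗ fails (w3' + w1 + w0')
  T T F F  ✓ satisfies all
  T T F T  ✓ satisfies all
  T T T F  ✓ satisfies all
  T T T T  ✓ satisfies all
7 of the 16 rows are models.

7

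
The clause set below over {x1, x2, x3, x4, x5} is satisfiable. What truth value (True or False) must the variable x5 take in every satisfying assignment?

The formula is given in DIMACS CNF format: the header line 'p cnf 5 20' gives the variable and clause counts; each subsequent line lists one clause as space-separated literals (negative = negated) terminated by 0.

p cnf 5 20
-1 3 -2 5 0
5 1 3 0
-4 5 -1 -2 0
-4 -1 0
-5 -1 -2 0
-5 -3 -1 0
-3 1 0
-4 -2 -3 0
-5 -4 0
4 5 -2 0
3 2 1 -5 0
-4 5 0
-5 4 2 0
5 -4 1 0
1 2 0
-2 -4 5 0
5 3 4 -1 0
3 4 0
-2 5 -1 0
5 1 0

False

Suppose x5 = True.
From the singleton clause (¬x4), x4 = False.
From the singleton clause (x2), x2 = True.
From the singleton clause (¬x1), x1 = False.
From the singleton clause (¬x3), x3 = False.
That conflicts with the unit clause (x3).
So every satisfying assignment has x5 = False.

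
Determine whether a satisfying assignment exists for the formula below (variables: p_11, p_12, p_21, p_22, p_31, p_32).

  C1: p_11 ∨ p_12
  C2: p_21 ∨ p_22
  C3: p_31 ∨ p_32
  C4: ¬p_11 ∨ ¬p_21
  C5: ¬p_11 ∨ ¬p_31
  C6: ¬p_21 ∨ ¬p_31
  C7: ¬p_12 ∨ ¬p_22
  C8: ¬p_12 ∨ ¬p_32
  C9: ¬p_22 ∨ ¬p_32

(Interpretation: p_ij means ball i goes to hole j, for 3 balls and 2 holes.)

Unsatisfiable

Case p_11 = True:
(¬p_21) alone gives p_21 = False.
(p_22) alone gives p_22 = True.
(¬p_31) alone gives p_31 = False.
(p_32) alone gives p_32 = True.
That conflicts with the unit clause (¬p_32).
Backtrack on p_11: now try p_11 = False.
(p_12) alone gives p_12 = True.
(¬p_22) alone gives p_22 = False.
(p_21) alone gives p_21 = True.
(¬p_31) alone gives p_31 = False.
(p_32) alone gives p_32 = True.
That conflicts with the unit clause (¬p_32).
Either choice for p_11 ends in contradiction.
No assignment satisfies every clause.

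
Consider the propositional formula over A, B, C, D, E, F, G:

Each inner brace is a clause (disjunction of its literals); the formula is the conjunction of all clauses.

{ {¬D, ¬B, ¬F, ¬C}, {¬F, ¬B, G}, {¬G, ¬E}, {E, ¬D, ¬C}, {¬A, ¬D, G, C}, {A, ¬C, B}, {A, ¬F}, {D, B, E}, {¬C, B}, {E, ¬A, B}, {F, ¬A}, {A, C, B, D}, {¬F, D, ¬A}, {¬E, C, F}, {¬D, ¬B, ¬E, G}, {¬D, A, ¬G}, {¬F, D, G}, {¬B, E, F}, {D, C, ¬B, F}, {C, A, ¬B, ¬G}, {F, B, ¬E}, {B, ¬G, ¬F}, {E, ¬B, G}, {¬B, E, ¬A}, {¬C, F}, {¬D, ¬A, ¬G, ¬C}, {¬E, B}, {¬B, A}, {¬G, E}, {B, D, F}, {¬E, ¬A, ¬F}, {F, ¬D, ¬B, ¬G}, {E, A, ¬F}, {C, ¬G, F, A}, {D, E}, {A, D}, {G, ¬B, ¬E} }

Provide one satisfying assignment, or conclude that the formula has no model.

A: False,  B: False,  C: False,  D: True,  E: False,  F: False,  G: False

Branch on G: set G = False.
Branch on F: set F = False.
From the singleton clause (¬A), A = False.
From the singleton clause (¬C), C = False.
From the singleton clause (¬E), E = False.
From the singleton clause (¬B), B = False.
From the singleton clause (D), D = True.
This assignment satisfies each clause.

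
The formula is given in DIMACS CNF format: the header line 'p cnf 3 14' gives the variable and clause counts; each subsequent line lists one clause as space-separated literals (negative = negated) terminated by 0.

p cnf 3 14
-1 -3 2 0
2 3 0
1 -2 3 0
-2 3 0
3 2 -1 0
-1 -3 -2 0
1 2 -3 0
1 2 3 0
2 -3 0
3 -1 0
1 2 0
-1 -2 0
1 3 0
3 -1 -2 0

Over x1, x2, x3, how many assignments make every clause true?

There are 2^3 = 8 truth assignments over (x1, x2, x3).
Check each against the 14 clauses (columns in the order x1, x2, x3):
  F F F  ✗ fails (x2 ∨ x3)
  F F T  ✗ fails (x1 ∨ x2 ∨ ¬x3)
  F T F  ✗ fails (x1 ∨ ¬x2 ∨ x3)
  F T T  ✓ satisfies all
  T F F  ✗ fails (x2 ∨ x3)
  T F T  ✗ fails (¬x1 ∨ ¬x3 ∨ x2)
  T T F  ✗ fails (¬x2 ∨ x3)
  T T T  ✗ fails (¬x1 ∨ ¬x3 ∨ ¬x2)
1 of the 8 rows is a model.

1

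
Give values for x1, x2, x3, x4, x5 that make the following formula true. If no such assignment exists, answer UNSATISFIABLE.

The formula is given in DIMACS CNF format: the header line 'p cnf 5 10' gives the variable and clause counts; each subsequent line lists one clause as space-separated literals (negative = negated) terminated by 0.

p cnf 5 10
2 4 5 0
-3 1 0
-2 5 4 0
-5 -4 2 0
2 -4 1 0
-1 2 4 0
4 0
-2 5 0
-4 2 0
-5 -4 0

(x4) alone gives x4 = True.
(x2) alone gives x2 = True.
(x5) alone gives x5 = True.
But (¬x5) is also a unit clause — contradiction.

UNSATISFIABLE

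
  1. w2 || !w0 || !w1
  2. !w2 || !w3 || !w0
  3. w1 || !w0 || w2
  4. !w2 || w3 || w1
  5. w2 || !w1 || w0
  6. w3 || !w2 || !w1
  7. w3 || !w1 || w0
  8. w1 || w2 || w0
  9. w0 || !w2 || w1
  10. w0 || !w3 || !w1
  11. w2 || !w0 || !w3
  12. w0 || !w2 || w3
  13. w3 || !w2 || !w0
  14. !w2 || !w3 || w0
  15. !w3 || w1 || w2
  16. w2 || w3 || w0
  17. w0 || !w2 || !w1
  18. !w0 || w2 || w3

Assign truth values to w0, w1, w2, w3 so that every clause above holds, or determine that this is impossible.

UNSATISFIABLE

Suppose w2 = true.
Suppose w3 = false.
From the singleton clause (w1), w1 = true.
Now (!w1) is unsatisfied and unit — conflict.
Backtrack on w3: now try w3 = true.
From the singleton clause (!w0), w0 = false.
Now (w0) is unsatisfied and unit — conflict.
Either choice for w3 ends in contradiction.
Backtrack on w2: now try w2 = false.
Suppose w0 = false.
From the singleton clause (!w1), w1 = false.
Now (w1) is unsatisfied and unit — conflict.
Backtrack on w0: now try w0 = true.
From the singleton clause (!w1), w1 = false.
Now (w1) is unsatisfied and unit — conflict.
Either choice for w0 ends in contradiction.
Either choice for w2 ends in contradiction.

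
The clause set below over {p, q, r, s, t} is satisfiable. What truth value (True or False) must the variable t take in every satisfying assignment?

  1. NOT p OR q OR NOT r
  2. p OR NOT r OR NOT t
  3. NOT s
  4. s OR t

True

Suppose t = false.
(NOT s) alone gives s = false.
That conflicts with the unit clause (s).
So every satisfying assignment has t = True.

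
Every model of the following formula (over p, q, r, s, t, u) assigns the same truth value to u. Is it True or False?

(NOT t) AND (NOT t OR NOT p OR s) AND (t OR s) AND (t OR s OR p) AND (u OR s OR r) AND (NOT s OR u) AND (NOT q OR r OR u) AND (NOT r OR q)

True

Suppose u = false.
The clause (NOT t) is unit, so t = false.
The clause (s) is unit, so s = true.
That conflicts with the unit clause (NOT s).
So every satisfying assignment has u = True.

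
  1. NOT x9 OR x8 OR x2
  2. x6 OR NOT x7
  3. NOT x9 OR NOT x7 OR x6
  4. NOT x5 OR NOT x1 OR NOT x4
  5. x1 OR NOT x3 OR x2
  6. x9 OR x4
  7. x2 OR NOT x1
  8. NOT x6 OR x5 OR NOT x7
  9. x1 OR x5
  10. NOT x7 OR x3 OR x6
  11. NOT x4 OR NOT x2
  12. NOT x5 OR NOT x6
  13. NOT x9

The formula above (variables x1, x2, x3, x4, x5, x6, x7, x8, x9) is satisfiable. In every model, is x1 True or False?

False

Suppose x1 = true.
Unit clause (x2) forces x2 = true.
Unit clause (NOT x4) forces x4 = false.
Unit clause (x9) forces x9 = true.
That conflicts with the unit clause (NOT x9).
So every satisfying assignment has x1 = False.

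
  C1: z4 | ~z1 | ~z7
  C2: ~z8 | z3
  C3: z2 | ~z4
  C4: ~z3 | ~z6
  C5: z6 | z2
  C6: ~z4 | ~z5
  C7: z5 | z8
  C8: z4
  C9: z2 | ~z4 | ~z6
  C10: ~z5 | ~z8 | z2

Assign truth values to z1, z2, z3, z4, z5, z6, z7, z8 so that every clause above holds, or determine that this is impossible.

The clause (z4) is unit, so z4 = 1.
The clause (z2) is unit, so z2 = 1.
The clause (~z5) is unit, so z5 = 0.
The clause (z8) is unit, so z8 = 1.
The clause (z3) is unit, so z3 = 1.
The clause (~z6) is unit, so z6 = 0.
Every clause is now satisfied; z1, z7 are unconstrained.

z1=1, z2=1, z3=1, z4=1, z5=0, z6=0, z7=1, z8=1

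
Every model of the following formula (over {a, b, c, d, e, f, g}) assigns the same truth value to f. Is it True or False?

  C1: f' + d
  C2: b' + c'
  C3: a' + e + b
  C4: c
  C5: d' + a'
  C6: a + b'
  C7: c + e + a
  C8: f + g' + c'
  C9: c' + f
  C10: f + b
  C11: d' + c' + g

Suppose f = 0.
Unit clause (c) forces c = 1.
Now (c') is unsatisfied and unit — conflict.
So every satisfying assignment has f = True.

True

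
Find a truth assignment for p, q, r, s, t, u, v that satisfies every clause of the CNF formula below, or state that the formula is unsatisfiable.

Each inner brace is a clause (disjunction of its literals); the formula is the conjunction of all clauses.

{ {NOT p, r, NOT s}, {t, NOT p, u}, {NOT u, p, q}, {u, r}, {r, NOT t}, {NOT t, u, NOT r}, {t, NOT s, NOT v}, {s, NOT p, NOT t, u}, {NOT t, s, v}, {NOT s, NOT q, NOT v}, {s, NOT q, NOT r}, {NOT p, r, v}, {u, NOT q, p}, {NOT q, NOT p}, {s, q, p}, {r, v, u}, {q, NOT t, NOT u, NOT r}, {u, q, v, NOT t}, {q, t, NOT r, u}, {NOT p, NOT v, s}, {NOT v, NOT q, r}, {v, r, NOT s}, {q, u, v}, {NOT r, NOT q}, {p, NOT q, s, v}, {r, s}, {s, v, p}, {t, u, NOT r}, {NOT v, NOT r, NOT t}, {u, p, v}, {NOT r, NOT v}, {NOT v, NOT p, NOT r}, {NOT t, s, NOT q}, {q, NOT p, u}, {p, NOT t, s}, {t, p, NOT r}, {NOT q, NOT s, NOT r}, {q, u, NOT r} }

p ↦ true; q ↦ false; r ↦ true; s ↦ false; t ↦ false; u ↦ true; v ↦ false

Branch on u: set u = true.
Branch on p: set p = true.
From the singleton clause (NOT q), q = false.
Branch on r: set r = true.
From the singleton clause (NOT t), t = false.
From the singleton clause (NOT v), v = false.
Every clause is now satisfied; s is unconstrained.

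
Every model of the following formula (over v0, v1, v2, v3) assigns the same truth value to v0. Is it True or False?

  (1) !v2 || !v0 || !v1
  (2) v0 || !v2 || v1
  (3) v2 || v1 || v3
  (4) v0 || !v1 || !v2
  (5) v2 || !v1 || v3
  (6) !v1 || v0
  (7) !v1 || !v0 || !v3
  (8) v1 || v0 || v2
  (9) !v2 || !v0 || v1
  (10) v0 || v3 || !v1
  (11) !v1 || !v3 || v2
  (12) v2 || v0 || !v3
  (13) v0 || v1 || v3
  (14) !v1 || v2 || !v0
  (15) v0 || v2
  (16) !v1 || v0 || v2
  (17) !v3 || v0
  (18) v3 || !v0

Suppose v0 = false.
From the singleton clause (!v1), v1 = false.
From the singleton clause (!v2), v2 = false.
That conflicts with the unit clause (v2).
So every satisfying assignment has v0 = True.

True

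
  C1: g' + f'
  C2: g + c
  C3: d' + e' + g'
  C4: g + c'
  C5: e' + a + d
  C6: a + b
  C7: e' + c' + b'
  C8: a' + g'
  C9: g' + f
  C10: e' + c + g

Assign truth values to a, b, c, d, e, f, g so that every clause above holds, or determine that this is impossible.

Branch on g: set g = 0.
Unit clause (c) forces c = 1.
That conflicts with the unit clause (c').
Undo g and try g = 1.
Unit clause (f') forces f = 0.
That conflicts with the unit clause (f).
Either choice for g ends in contradiction.

UNSATISFIABLE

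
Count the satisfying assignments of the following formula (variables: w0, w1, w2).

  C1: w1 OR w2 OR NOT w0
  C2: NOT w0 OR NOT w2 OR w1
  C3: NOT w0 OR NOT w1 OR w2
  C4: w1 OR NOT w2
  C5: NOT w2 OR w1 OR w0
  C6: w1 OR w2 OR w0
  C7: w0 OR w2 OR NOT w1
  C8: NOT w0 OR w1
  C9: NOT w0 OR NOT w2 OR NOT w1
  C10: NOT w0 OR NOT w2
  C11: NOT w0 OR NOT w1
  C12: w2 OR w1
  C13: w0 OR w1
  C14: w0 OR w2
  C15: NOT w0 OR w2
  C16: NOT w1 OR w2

1

There are 2^3 = 8 truth assignments over (w0, w1, w2).
Check each against the 16 clauses (columns in the order w0, w1, w2):
  F F F  ✗ fails (w1 OR w2 OR w0)
  F F T  ✗ fails (w1 OR NOT w2)
  F T F  ✗ fails (w0 OR w2 OR NOT w1)
  F T T  ✓ satisfies all
  T F F  ✗ fails (w1 OR w2 OR NOT w0)
  T F T  ✗ fails (NOT w0 OR NOT w2 OR w1)
  T T F  ✗ fails (NOT w0 OR NOT w1 OR w2)
  T T T  ✗ fails (NOT w0 OR NOT w2 OR NOT w1)
1 of the 8 rows is a model.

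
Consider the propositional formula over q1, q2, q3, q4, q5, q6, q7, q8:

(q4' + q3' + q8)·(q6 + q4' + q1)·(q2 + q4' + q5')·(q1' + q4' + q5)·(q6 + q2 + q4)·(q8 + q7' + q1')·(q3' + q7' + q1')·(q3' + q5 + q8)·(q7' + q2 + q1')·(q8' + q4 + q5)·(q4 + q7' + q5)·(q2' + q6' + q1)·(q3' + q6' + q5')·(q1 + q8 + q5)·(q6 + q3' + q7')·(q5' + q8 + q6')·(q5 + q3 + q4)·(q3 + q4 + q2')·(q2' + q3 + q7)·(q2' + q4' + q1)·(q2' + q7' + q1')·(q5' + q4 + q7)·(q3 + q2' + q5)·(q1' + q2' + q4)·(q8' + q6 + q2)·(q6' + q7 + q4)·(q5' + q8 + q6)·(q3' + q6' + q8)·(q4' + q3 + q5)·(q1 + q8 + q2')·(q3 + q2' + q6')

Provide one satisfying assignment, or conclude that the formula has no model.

q1=0,  q2=0,  q3=1,  q4=1,  q5=0,  q6=1,  q7=0,  q8=1

Try q4 = 1.
Try q3 = 1.
(q8) alone gives q8 = 1.
Try q6 = 1.
(q5') alone gives q5 = 0.
(q1') alone gives q1 = 0.
(q2') alone gives q2 = 0.
No clause remains; q7 is free.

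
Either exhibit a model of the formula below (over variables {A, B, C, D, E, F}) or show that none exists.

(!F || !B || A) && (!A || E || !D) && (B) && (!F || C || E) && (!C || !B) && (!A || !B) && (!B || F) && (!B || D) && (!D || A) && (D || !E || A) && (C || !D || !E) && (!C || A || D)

UNSATISFIABLE

From the singleton clause (B), B = true.
From the singleton clause (!C), C = false.
From the singleton clause (!A), A = false.
From the singleton clause (!F), F = false.
But (F) is also a unit clause — contradiction.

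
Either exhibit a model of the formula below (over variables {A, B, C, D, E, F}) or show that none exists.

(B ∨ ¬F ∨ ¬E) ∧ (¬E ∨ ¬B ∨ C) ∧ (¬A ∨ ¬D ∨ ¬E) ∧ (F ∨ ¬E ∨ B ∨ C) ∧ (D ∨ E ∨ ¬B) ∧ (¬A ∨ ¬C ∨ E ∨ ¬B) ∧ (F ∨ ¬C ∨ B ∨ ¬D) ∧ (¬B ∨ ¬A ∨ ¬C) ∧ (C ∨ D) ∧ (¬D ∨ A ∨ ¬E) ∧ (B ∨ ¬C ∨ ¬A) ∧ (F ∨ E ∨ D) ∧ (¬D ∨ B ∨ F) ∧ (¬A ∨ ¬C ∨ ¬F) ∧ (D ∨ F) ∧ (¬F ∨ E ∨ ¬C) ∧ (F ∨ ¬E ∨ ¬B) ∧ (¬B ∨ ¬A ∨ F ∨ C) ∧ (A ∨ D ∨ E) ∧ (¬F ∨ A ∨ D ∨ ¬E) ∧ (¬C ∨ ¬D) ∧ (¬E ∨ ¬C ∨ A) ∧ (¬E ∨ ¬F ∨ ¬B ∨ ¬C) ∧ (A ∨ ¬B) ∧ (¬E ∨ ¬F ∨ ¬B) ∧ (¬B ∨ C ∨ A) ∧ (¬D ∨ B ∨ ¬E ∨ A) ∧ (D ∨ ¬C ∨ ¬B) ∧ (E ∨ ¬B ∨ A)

Case C = False:
The clause (D) is unit, so D = True.
Case E = False:
Case B = False:
The clause (F) is unit, so F = True.
No clause remains; A is free.

A ↦ True,  B ↦ False,  C ↦ False,  D ↦ True,  E ↦ False,  F ↦ True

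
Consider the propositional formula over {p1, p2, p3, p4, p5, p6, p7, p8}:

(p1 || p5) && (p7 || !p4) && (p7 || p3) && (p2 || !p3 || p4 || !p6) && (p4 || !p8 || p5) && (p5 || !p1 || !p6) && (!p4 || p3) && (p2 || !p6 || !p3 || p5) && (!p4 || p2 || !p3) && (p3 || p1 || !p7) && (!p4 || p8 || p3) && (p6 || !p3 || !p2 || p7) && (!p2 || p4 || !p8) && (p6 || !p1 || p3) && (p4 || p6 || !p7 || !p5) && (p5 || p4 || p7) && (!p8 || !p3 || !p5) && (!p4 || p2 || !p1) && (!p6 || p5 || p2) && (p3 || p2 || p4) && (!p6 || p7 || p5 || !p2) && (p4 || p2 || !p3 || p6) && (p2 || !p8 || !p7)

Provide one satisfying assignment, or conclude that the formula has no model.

p1: false, p2: true, p3: true, p4: true, p5: true, p6: false, p7: true, p8: false

Suppose p1 = false.
The clause (p5) is unit, so p5 = true.
Suppose p7 = true.
The clause (p3) is unit, so p3 = true.
The clause (!p8) is unit, so p8 = false.
Suppose p4 = true.
The clause (p2) is unit, so p2 = true.
No clause remains; p6 is free.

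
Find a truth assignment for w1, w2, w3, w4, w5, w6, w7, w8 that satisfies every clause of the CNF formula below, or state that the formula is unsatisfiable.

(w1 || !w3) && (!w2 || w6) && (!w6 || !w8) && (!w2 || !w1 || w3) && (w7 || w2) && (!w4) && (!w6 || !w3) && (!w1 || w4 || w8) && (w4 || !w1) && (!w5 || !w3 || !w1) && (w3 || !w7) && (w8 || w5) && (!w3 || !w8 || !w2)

From the singleton clause (!w4), w4 = false.
From the singleton clause (!w1), w1 = false.
From the singleton clause (!w3), w3 = false.
From the singleton clause (!w7), w7 = false.
From the singleton clause (w2), w2 = true.
From the singleton clause (w6), w6 = true.
From the singleton clause (!w8), w8 = false.
From the singleton clause (w5), w5 = true.
This assignment satisfies each clause.

w1 ↦ false; w2 ↦ true; w3 ↦ false; w4 ↦ false; w5 ↦ true; w6 ↦ true; w7 ↦ false; w8 ↦ false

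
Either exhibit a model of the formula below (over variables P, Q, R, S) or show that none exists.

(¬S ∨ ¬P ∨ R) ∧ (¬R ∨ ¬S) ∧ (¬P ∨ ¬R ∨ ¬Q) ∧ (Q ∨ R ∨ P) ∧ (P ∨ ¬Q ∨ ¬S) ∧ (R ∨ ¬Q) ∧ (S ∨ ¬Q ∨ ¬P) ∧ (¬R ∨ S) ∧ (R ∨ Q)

UNSATISFIABLE

Branch on R: set R = False.
Unit clause (¬Q) forces Q = False.
That conflicts with the unit clause (Q).
Undo R and try R = True.
Unit clause (¬S) forces S = False.
That conflicts with the unit clause (S).
Both values of R lead to a conflict.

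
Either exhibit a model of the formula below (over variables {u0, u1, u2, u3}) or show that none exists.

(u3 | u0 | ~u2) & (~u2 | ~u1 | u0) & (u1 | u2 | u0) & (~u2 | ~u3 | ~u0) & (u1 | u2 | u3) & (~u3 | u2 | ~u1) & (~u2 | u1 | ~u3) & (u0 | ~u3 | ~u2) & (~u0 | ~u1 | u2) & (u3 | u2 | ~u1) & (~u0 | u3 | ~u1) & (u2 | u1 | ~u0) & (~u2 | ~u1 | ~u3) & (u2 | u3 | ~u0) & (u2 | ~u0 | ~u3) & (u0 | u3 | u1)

u0=1, u1=0, u2=1, u3=0

Try u3 = 0.
Try u0 = 1.
From the singleton clause (~u1), u1 = 0.
From the singleton clause (u2), u2 = 1.
Every clause now holds.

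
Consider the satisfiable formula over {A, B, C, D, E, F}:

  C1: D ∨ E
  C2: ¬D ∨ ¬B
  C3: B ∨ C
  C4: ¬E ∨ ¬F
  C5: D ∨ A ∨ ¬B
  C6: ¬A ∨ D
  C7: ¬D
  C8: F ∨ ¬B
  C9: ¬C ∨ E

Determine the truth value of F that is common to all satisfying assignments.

False

Suppose F = True.
Unit clause (¬E) forces E = False.
Unit clause (D) forces D = True.
But (¬D) is also a unit clause — contradiction.
So every satisfying assignment has F = False.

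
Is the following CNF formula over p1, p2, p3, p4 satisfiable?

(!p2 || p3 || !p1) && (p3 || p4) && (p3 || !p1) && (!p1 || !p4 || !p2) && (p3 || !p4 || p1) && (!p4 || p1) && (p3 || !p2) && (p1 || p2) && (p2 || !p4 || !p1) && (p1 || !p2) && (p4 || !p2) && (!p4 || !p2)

Case p3 = true:
Case p4 = false:
The clause (!p2) is unit, so p2 = false.
The clause (p1) is unit, so p1 = true.
All clauses are satisfied.
A satisfying assignment: p1: true; p2: false; p3: true; p4: false.

Satisfiable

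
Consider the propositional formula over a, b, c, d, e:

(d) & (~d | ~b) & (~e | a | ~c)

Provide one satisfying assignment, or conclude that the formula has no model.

The clause (d) is unit, so d = 1.
The clause (~b) is unit, so b = 0.
Suppose e = 1.
Suppose a = 1.
No clause remains; c is free.

a=1,  b=0,  c=0,  d=1,  e=1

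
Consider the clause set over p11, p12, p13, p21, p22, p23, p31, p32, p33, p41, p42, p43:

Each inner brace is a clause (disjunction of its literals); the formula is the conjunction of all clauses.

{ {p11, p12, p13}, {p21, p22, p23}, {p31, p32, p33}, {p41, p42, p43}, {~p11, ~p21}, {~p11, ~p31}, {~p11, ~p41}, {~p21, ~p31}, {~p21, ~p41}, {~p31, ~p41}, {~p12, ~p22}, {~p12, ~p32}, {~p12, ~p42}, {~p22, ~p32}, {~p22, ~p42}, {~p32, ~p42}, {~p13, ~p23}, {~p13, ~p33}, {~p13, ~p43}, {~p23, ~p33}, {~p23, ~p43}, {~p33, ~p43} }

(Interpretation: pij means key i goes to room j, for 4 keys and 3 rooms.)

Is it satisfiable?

No

Branch on p11: set p11 = 0.
Branch on p12: set p12 = 1.
Unit clause (~p22) forces p22 = 0.
Unit clause (~p32) forces p32 = 0.
Unit clause (~p42) forces p42 = 0.
Branch on p21: set p21 = 1.
Unit clause (~p31) forces p31 = 0.
Unit clause (p33) forces p33 = 1.
Unit clause (~p41) forces p41 = 0.
Unit clause (p43) forces p43 = 1.
Now (~p43) is unsatisfied and unit — conflict.
So p21 must be the other value — set p21 = 0.
Unit clause (p23) forces p23 = 1.
Unit clause (~p13) forces p13 = 0.
Unit clause (~p33) forces p33 = 0.
Unit clause (p31) forces p31 = 1.
Unit clause (~p41) forces p41 = 0.
Unit clause (p43) forces p43 = 1.
Now (~p43) is unsatisfied and unit — conflict.
Both values of p21 lead to a conflict.
So p12 must be the other value — set p12 = 0.
Unit clause (p13) forces p13 = 1.
Unit clause (~p23) forces p23 = 0.
Unit clause (~p33) forces p33 = 0.
Unit clause (~p43) forces p43 = 0.
Branch on p21: set p21 = 1.
Unit clause (~p31) forces p31 = 0.
Unit clause (p32) forces p32 = 1.
Unit clause (~p41) forces p41 = 0.
Unit clause (p42) forces p42 = 1.
Now (~p42) is unsatisfied and unit — conflict.
So p21 must be the other value — set p21 = 0.
Unit clause (p22) forces p22 = 1.
Unit clause (~p32) forces p32 = 0.
Unit clause (p31) forces p31 = 1.
Unit clause (~p41) forces p41 = 0.
Unit clause (p42) forces p42 = 1.
Now (~p42) is unsatisfied and unit — conflict.
Both values of p21 lead to a conflict.
Both values of p12 lead to a conflict.
So p11 must be the other value — set p11 = 1.
Unit clause (~p21) forces p21 = 0.
Unit clause (~p31) forces p31 = 0.
Unit clause (~p41) forces p41 = 0.
Branch on p22: set p22 = 1.
Unit clause (~p12) forces p12 = 0.
Unit clause (~p32) forces p32 = 0.
Unit clause (p33) forces p33 = 1.
Unit clause (~p42) forces p42 = 0.
Unit clause (p43) forces p43 = 1.
Now (~p43) is unsatisfied and unit — conflict.
So p22 must be the other value — set p22 = 0.
Unit clause (p23) forces p23 = 1.
Unit clause (~p13) forces p13 = 0.
Unit clause (~p33) forces p33 = 0.
Unit clause (p32) forces p32 = 1.
Unit clause (~p12) forces p12 = 0.
Unit clause (~p42) forces p42 = 0.
Unit clause (p43) forces p43 = 1.
Now (~p43) is unsatisfied and unit — conflict.
Both values of p22 lead to a conflict.
Both values of p11 lead to a conflict.
No assignment satisfies every clause.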